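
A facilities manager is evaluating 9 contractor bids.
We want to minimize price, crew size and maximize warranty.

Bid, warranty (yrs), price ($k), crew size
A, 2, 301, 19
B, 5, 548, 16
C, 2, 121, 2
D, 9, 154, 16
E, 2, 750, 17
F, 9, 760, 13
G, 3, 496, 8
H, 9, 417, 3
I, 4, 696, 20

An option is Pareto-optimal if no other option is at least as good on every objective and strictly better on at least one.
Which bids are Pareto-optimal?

A: dominated by C (warranty 2≥2, price 121≤301, crew size 2≤19).
B: dominated by D (warranty 9≥5, price 154≤548, crew size 16≤16).
C: not dominated (best price).
D: not dominated.
E: dominated by B (warranty 5≥2, price 548≤750, crew size 16≤17).
F: dominated by H (warranty 9≥9, price 417≤760, crew size 3≤13).
G: dominated by H (warranty 9≥3, price 417≤496, crew size 3≤8).
H: not dominated.
I: dominated by B (warranty 5≥4, price 548≤696, crew size 16≤20).

C, D, H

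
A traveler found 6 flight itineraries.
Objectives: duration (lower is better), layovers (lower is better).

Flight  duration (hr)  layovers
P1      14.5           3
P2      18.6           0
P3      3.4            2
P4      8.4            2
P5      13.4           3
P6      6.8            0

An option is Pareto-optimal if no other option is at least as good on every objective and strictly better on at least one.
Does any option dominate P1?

Yes

P3 vs P1: duration 3.4≤14.5, layovers 2≤3 — P3 is at least as good on every objective and strictly better on at least one, so P3 dominates P1.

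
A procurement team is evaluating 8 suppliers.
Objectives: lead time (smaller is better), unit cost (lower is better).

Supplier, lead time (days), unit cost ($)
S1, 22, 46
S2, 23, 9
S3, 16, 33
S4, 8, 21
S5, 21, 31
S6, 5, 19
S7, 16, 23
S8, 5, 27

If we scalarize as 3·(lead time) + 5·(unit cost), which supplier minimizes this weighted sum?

S6

S1: 3·22 + 5·46 = 296
S2: 3·23 + 5·9 = 114
S3: 3·16 + 5·33 = 213
S4: 3·8 + 5·21 = 129
S5: 3·21 + 5·31 = 218
S6: 3·5 + 5·19 = 110
S7: 3·16 + 5·23 = 163
S8: 3·5 + 5·27 = 150
Lowest: S6 at 110.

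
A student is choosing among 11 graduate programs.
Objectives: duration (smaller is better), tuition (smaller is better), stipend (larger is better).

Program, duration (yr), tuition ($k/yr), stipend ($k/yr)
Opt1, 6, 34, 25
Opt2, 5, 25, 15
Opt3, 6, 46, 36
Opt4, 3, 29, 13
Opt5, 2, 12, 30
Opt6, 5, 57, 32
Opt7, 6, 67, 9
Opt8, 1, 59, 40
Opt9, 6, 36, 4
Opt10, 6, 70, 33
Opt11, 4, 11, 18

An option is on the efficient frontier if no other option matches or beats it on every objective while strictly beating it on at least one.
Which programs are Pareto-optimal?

Opt1: dominated by Opt5 (duration 2≤6, tuition 12≤34, stipend 30≥25).
Opt2: dominated by Opt5 (duration 2≤5, tuition 12≤25, stipend 30≥15).
Opt3: not dominated.
Opt4: dominated by Opt5 (duration 2≤3, tuition 12≤29, stipend 30≥13).
Opt5: not dominated.
Opt6: not dominated.
Opt7: dominated by Opt1 (duration 6≤6, tuition 34≤67, stipend 25≥9).
Opt8: not dominated (best duration).
Opt9: dominated by Opt1 (duration 6≤6, tuition 34≤36, stipend 25≥4).
Opt10: dominated by Opt3 (duration 6≤6, tuition 46≤70, stipend 36≥33).
Opt11: not dominated (best tuition).

Opt3, Opt5, Opt6, Opt8, Opt11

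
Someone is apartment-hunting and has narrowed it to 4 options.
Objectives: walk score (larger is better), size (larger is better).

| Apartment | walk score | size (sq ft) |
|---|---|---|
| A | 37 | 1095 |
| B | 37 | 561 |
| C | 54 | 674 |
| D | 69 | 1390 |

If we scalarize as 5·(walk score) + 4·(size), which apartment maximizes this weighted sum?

A: 5·37 + 4·1095 = 4565
B: 5·37 + 4·561 = 2429
C: 5·54 + 4·674 = 2966
D: 5·69 + 4·1390 = 5905
Highest: D at 5905.

D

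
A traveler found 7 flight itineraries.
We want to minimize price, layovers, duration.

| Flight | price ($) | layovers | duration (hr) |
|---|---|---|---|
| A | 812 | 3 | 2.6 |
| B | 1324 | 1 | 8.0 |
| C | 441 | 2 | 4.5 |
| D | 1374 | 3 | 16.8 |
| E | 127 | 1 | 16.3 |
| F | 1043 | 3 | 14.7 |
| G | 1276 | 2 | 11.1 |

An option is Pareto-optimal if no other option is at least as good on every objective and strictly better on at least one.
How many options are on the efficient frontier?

4

A: not dominated (best duration).
B: not dominated.
C: not dominated.
D: dominated by A (price 812≤1374, layovers 3≤3, duration 2.6≤16.8).
E: not dominated (best price).
F: dominated by A (price 812≤1043, layovers 3≤3, duration 2.6≤14.7).
G: dominated by C (price 441≤1276, layovers 2≤2, duration 4.5≤11.1).
Pareto-optimal: A, B, C, E → 4.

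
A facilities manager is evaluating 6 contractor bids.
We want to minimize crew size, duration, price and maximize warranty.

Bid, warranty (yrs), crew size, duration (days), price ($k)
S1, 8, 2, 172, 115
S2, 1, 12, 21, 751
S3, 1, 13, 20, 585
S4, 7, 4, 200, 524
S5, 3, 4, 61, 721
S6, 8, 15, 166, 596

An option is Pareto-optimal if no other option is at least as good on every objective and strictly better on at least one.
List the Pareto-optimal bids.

S1: not dominated (best crew size).
S2: not dominated.
S3: not dominated (best duration).
S4: dominated by S1 (warranty 8≥7, crew size 2≤4, duration 172≤200, price 115≤524).
S5: not dominated.
S6: not dominated.

S1, S2, S3, S5, S6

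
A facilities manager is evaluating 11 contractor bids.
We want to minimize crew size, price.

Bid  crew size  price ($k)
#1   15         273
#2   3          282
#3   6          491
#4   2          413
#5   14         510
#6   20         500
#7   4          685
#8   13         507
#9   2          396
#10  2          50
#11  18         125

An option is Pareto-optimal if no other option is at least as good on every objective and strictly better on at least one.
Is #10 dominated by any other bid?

#1: worse on crew size (15 vs 2).
#2: worse on crew size (3 vs 2).
#3: worse on crew size (6 vs 2).
#4: worse on price (413 vs 50).
#5: worse on crew size (14 vs 2).
#6: worse on crew size (20 vs 2).
#7: worse on crew size (4 vs 2).
#8: worse on crew size (13 vs 2).
#9: worse on price (396 vs 50).
#11: worse on crew size (18 vs 2).
No option is at least as good as #10 on every objective and strictly better on one.

No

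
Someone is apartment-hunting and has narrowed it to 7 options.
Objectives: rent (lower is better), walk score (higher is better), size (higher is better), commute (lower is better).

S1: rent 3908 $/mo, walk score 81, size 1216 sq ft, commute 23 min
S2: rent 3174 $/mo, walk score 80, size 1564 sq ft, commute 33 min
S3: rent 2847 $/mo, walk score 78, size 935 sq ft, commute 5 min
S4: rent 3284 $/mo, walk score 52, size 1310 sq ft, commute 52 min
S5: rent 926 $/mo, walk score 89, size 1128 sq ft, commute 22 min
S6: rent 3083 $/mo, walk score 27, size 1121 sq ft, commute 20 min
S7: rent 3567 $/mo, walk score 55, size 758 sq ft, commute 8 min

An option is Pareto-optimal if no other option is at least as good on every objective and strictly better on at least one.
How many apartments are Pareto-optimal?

5

S1: not dominated.
S2: not dominated (best size).
S3: not dominated (best commute).
S4: dominated by S2 (rent 3174≤3284, walk score 80≥52, size 1564≥1310, commute 33≤52).
S5: not dominated (best rent).
S6: not dominated.
S7: dominated by S3 (rent 2847≤3567, walk score 78≥55, size 935≥758, commute 5≤8).
Pareto-optimal: S1, S2, S3, S5, S6 → 5.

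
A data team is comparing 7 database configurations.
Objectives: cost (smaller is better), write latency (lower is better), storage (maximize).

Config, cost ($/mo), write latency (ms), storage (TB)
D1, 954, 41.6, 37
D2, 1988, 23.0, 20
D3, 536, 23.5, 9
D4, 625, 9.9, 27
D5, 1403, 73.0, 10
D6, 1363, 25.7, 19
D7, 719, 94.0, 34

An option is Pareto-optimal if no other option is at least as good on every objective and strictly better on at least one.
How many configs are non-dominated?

4

D1: not dominated (best storage).
D2: dominated by D4 (cost 625≤1988, write latency 9.9≤23.0, storage 27≥20).
D3: not dominated (best cost).
D4: not dominated (best write latency).
D5: dominated by D1 (cost 954≤1403, write latency 41.6≤73.0, storage 37≥10).
D6: dominated by D4 (cost 625≤1363, write latency 9.9≤25.7, storage 27≥19).
D7: not dominated.
Pareto-optimal: D1, D3, D4, D7 → 4.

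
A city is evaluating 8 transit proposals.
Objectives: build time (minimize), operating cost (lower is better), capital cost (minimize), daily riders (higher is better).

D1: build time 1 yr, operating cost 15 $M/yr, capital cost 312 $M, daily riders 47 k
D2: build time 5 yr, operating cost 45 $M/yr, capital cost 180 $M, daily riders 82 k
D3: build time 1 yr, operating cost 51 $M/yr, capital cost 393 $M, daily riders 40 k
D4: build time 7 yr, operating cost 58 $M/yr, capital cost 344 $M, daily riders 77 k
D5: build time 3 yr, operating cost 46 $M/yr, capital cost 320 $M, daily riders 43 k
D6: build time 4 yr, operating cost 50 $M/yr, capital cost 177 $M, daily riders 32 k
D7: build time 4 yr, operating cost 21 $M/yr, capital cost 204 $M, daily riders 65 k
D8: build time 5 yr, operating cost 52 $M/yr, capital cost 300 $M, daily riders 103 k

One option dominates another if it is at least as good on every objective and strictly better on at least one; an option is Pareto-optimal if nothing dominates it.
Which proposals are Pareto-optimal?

D1: not dominated (best operating cost).
D2: not dominated.
D3: dominated by D1 (build time 1≤1, operating cost 15≤51, capital cost 312≤393, daily riders 47≥40).
D4: dominated by D2 (build time 5≤7, operating cost 45≤58, capital cost 180≤344, daily riders 82≥77).
D5: dominated by D1 (build time 1≤3, operating cost 15≤46, capital cost 312≤320, daily riders 47≥43).
D6: not dominated (best capital cost).
D7: not dominated.
D8: not dominated (best daily riders).

D1, D2, D6, D7, D8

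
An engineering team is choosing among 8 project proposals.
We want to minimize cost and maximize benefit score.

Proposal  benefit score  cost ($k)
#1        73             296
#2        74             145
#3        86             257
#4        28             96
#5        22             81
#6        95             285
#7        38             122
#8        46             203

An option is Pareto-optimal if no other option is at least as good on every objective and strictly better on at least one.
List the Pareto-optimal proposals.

#2, #3, #4, #5, #6, #7

#1: dominated by #2 (benefit score 74≥73, cost 145≤296).
#2: not dominated.
#3: not dominated.
#4: not dominated.
#5: not dominated (best cost).
#6: not dominated (best benefit score).
#7: not dominated.
#8: dominated by #2 (benefit score 74≥46, cost 145≤203).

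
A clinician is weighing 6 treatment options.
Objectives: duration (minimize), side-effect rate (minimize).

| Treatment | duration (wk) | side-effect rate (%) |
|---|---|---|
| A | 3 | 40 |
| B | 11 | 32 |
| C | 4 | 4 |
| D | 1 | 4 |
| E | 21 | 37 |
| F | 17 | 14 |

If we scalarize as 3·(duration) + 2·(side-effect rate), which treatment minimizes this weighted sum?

D

A: 3·3 + 2·40 = 89
B: 3·11 + 2·32 = 97
C: 3·4 + 2·4 = 20
D: 3·1 + 2·4 = 11
E: 3·21 + 2·37 = 137
F: 3·17 + 2·14 = 79
Lowest: D at 11.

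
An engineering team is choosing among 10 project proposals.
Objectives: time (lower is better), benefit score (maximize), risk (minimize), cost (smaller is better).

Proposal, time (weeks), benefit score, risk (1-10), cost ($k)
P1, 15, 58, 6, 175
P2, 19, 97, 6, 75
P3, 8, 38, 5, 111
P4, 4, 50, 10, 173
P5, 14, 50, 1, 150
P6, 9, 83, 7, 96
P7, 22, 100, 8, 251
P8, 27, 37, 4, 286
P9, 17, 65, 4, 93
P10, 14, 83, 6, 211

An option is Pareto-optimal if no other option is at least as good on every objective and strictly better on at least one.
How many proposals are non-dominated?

P1: not dominated.
P2: not dominated (best cost).
P3: not dominated.
P4: not dominated (best time).
P5: not dominated (best risk).
P6: not dominated.
P7: not dominated (best benefit score).
P8: dominated by P5 (time 14≤27, benefit score 50≥37, risk 1≤4, cost 150≤286).
P9: not dominated.
P10: not dominated.
Pareto-optimal: P1, P2, P3, P4, P5, P6, P7, P9, P10 → 9.

9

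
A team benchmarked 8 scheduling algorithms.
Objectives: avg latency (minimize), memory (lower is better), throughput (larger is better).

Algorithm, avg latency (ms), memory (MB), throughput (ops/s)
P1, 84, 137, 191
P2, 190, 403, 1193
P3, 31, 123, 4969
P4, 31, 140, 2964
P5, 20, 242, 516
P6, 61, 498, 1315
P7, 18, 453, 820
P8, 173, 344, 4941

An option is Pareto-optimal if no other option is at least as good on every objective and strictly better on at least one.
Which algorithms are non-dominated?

P1: dominated by P3 (avg latency 31≤84, memory 123≤137, throughput 4969≥191).
P2: dominated by P3 (avg latency 31≤190, memory 123≤403, throughput 4969≥1193).
P3: not dominated (best memory).
P4: dominated by P3 (avg latency 31≤31, memory 123≤140, throughput 4969≥2964).
P5: not dominated.
P6: dominated by P3 (avg latency 31≤61, memory 123≤498, throughput 4969≥1315).
P7: not dominated (best avg latency).
P8: dominated by P3 (avg latency 31≤173, memory 123≤344, throughput 4969≥4941).

P3, P5, P7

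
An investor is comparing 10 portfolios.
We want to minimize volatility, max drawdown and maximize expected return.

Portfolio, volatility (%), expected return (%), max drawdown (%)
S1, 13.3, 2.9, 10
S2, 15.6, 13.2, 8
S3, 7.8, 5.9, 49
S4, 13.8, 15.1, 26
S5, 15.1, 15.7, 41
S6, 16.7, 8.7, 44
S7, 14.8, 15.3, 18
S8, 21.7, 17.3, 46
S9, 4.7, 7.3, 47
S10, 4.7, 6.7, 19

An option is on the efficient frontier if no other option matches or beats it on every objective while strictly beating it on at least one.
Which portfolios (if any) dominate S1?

none

S2: worse on volatility (15.6 vs 13.3).
S3: worse on max drawdown (49 vs 10).
S4: worse on volatility (13.8 vs 13.3).
S5: worse on volatility (15.1 vs 13.3).
S6: worse on volatility (16.7 vs 13.3).
S7: worse on volatility (14.8 vs 13.3).
S8: worse on volatility (21.7 vs 13.3).
S9: worse on max drawdown (47 vs 10).
S10: worse on max drawdown (19 vs 10).
No option dominates S1.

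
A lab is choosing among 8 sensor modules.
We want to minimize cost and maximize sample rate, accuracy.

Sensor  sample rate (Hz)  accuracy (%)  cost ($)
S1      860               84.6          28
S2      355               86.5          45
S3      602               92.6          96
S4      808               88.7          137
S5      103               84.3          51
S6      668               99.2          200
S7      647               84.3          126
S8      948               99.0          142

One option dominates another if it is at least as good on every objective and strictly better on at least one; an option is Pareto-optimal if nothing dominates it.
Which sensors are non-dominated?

S1, S2, S3, S4, S6, S8

S1: not dominated (best cost).
S2: not dominated.
S3: not dominated.
S4: not dominated.
S5: dominated by S1 (sample rate 860≥103, accuracy 84.6≥84.3, cost 28≤51).
S6: not dominated (best accuracy).
S7: dominated by S1 (sample rate 860≥647, accuracy 84.6≥84.3, cost 28≤126).
S8: not dominated (best sample rate).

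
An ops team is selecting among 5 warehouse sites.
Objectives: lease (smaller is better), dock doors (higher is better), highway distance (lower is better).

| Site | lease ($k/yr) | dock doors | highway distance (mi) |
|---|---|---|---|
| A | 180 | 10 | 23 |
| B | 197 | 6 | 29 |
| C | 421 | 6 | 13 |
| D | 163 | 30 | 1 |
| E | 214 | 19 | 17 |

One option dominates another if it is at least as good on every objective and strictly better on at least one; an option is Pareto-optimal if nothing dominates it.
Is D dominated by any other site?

A: worse on lease (180 vs 163).
B: worse on lease (197 vs 163).
C: worse on lease (421 vs 163).
E: worse on lease (214 vs 163).
No option is at least as good as D on every objective and strictly better on one.

No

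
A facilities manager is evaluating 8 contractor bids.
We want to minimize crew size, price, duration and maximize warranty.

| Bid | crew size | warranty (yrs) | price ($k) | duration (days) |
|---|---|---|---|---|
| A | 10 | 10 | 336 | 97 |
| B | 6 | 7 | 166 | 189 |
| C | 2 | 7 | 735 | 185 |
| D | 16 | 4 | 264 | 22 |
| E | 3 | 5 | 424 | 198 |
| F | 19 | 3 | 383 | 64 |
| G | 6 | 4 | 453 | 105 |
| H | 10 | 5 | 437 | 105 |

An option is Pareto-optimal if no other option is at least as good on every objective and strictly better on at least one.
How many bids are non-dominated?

A: not dominated (best warranty).
B: not dominated (best price).
C: not dominated (best crew size).
D: not dominated (best duration).
E: not dominated.
F: dominated by D (crew size 16≤19, warranty 4≥3, price 264≤383, duration 22≤64).
G: not dominated.
H: dominated by A (crew size 10≤10, warranty 10≥5, price 336≤437, duration 97≤105).
Pareto-optimal: A, B, C, D, E, G → 6.

6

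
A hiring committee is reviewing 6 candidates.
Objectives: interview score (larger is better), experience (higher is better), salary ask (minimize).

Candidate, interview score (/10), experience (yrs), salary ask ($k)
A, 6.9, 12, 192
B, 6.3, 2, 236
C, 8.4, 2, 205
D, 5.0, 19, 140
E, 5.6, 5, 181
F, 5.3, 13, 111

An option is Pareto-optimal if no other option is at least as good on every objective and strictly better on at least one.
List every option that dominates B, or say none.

A, C

A: interview score 6.9≥6.3, experience 12≥2, salary ask 192≤236 — dominates B.
C: interview score 8.4≥6.3, experience 2≥2, salary ask 205≤236 — dominates B.
Others (D, E, F) are each worse than B on at least one objective.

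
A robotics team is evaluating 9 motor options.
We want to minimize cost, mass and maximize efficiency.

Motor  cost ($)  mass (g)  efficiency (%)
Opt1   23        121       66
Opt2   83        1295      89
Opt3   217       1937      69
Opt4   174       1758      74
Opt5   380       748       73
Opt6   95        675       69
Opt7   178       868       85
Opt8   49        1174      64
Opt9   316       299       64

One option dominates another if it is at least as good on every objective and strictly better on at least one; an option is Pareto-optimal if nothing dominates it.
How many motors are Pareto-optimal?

5

Opt1: not dominated (best cost).
Opt2: not dominated (best efficiency).
Opt3: dominated by Opt2 (cost 83≤217, mass 1295≤1937, efficiency 89≥69).
Opt4: dominated by Opt2 (cost 83≤174, mass 1295≤1758, efficiency 89≥74).
Opt5: not dominated.
Opt6: not dominated.
Opt7: not dominated.
Opt8: dominated by Opt1 (cost 23≤49, mass 121≤1174, efficiency 66≥64).
Opt9: dominated by Opt1 (cost 23≤316, mass 121≤299, efficiency 66≥64).
Pareto-optimal: Opt1, Opt2, Opt5, Opt6, Opt7 → 5.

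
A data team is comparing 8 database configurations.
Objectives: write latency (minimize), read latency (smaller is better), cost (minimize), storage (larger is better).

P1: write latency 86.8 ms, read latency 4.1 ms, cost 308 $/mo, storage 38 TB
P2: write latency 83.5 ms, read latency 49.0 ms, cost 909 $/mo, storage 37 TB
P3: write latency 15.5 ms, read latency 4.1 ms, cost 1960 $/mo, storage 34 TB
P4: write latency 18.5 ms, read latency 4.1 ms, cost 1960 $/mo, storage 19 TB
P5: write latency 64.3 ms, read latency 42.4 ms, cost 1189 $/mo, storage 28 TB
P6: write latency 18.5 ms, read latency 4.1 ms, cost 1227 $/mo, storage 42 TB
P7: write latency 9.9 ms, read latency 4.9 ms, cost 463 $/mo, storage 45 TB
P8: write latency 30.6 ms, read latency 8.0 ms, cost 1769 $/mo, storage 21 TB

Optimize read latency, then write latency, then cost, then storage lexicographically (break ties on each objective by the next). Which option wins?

First minimize read latency: best is 4.1, kept {P1, P3, P4, P6}.
Then minimize write latency: best is 15.5, kept {P3}.

P3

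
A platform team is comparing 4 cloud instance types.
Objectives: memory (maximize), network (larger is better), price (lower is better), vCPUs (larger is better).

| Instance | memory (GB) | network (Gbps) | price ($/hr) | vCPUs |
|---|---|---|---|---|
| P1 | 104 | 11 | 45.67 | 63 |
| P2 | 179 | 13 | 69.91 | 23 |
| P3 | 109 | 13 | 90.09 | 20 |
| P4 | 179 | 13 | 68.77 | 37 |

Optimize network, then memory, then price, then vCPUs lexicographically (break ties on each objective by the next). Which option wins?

P4

First maximize network: best is 13, kept {P2, P3, P4}.
Then maximize memory: best is 179, kept {P2, P4}.
Then minimize price: best is 68.77, kept {P4}.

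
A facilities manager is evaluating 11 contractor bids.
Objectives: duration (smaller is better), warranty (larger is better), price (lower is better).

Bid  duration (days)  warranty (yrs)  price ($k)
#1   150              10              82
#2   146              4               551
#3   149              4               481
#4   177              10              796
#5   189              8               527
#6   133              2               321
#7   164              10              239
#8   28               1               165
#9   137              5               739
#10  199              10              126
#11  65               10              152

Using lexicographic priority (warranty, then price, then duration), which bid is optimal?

#1

First maximize warranty: best is 10, kept {#1, #4, #7, #10, #11}.
Then minimize price: best is 82, kept {#1}.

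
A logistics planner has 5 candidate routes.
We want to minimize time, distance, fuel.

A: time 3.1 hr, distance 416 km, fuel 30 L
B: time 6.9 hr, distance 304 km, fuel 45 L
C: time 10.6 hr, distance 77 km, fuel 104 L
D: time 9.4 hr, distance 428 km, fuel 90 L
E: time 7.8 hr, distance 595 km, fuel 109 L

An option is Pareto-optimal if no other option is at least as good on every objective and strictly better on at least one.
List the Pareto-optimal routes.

A, B, C

A: not dominated (best time).
B: not dominated.
C: not dominated (best distance).
D: dominated by A (time 3.1≤9.4, distance 416≤428, fuel 30≤90).
E: dominated by A (time 3.1≤7.8, distance 416≤595, fuel 30≤109).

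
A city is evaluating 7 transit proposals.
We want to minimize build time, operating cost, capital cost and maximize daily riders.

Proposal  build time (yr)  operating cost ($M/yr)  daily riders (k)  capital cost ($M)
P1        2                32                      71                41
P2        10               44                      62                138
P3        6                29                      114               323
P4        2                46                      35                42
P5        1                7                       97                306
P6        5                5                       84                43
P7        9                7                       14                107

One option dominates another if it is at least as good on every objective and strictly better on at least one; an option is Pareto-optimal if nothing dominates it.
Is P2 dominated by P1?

Yes

P1 vs P2: build time 2≤10, operating cost 32≤44, daily riders 71≥62, capital cost 41≤138 — P1 is at least as good on every objective with at least one strict improvement.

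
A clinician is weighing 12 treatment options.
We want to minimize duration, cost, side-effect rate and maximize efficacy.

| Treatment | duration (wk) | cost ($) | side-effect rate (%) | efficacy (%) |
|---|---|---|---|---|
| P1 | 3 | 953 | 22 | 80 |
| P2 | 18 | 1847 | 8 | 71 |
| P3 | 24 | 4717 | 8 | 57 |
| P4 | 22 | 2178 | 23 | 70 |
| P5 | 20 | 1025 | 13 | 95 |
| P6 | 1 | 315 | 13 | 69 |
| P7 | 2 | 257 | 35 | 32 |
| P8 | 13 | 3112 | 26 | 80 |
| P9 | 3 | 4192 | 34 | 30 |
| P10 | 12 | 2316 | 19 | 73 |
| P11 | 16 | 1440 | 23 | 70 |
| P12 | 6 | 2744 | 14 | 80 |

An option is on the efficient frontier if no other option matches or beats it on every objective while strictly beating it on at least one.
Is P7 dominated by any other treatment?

P1: worse on duration (3 vs 2).
P2: worse on duration (18 vs 2).
P3: worse on duration (24 vs 2).
P4: worse on duration (22 vs 2).
P5: worse on duration (20 vs 2).
P6: worse on cost (315 vs 257).
P8: worse on duration (13 vs 2).
P9: worse on duration (3 vs 2).
P10: worse on duration (12 vs 2).
P11: worse on duration (16 vs 2).
P12: worse on duration (6 vs 2).
No option is at least as good as P7 on every objective and strictly better on one.

No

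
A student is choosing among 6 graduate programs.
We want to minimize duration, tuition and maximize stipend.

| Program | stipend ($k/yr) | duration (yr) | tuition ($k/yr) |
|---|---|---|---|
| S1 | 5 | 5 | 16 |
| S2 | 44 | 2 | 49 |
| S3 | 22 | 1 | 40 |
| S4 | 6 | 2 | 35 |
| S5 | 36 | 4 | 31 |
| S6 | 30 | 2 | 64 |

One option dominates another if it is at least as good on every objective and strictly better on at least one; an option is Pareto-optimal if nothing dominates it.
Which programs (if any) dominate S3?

none

S1: worse on stipend (5 vs 22).
S2: worse on duration (2 vs 1).
S4: worse on stipend (6 vs 22).
S5: worse on duration (4 vs 1).
S6: worse on duration (2 vs 1).
No option dominates S3.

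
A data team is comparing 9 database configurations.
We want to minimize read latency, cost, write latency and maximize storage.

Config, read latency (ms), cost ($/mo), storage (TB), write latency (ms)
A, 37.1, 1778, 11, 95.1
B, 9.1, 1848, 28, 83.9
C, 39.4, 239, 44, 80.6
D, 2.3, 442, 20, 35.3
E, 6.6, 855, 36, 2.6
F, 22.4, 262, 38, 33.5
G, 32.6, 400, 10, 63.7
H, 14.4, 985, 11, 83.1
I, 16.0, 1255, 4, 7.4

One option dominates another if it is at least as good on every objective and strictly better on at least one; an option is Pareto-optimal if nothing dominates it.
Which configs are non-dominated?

A: dominated by D (read latency 2.3≤37.1, cost 442≤1778, storage 20≥11, write latency 35.3≤95.1).
B: dominated by E (read latency 6.6≤9.1, cost 855≤1848, storage 36≥28, write latency 2.6≤83.9).
C: not dominated (best cost).
D: not dominated (best read latency).
E: not dominated (best write latency).
F: not dominated.
G: dominated by F (read latency 22.4≤32.6, cost 262≤400, storage 38≥10, write latency 33.5≤63.7).
H: dominated by D (read latency 2.3≤14.4, cost 442≤985, storage 20≥11, write latency 35.3≤83.1).
I: dominated by E (read latency 6.6≤16.0, cost 855≤1255, storage 36≥4, write latency 2.6≤7.4).

C, D, E, F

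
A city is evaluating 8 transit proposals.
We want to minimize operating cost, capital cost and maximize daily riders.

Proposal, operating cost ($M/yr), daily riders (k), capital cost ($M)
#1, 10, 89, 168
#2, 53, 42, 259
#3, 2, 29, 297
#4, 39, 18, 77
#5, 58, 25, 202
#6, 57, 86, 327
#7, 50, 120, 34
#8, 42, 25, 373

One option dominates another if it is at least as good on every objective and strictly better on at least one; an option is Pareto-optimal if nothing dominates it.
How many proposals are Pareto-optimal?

4

#1: not dominated.
#2: dominated by #1 (operating cost 10≤53, daily riders 89≥42, capital cost 168≤259).
#3: not dominated (best operating cost).
#4: not dominated.
#5: dominated by #1 (operating cost 10≤58, daily riders 89≥25, capital cost 168≤202).
#6: dominated by #1 (operating cost 10≤57, daily riders 89≥86, capital cost 168≤327).
#7: not dominated (best daily riders).
#8: dominated by #1 (operating cost 10≤42, daily riders 89≥25, capital cost 168≤373).
Pareto-optimal: #1, #3, #4, #7 → 4.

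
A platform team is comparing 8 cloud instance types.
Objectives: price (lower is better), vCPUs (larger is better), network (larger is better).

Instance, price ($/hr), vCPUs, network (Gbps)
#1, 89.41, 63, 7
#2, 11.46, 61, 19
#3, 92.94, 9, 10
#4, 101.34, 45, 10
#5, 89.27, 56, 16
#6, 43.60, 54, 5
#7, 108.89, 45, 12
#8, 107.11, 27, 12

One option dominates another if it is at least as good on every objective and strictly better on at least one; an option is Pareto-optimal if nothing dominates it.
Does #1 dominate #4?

#1 vs #4: #1 is worse on network (7 vs 10), so it does not dominate #4.

No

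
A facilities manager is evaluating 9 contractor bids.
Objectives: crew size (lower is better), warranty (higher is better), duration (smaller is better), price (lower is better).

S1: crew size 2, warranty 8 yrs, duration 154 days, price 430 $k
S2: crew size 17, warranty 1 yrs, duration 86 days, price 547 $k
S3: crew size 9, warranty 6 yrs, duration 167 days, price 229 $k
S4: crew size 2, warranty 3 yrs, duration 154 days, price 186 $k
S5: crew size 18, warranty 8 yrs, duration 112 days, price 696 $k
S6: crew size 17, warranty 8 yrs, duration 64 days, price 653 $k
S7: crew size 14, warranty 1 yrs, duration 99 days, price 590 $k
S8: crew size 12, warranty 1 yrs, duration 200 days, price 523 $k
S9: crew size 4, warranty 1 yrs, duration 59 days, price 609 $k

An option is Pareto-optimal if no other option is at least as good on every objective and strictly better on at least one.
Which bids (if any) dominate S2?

none

S1: worse on duration (154 vs 86).
S3: worse on duration (167 vs 86).
S4: worse on duration (154 vs 86).
S5: worse on crew size (18 vs 17).
S6: worse on price (653 vs 547).
S7: worse on duration (99 vs 86).
S8: worse on duration (200 vs 86).
S9: worse on price (609 vs 547).
No option dominates S2.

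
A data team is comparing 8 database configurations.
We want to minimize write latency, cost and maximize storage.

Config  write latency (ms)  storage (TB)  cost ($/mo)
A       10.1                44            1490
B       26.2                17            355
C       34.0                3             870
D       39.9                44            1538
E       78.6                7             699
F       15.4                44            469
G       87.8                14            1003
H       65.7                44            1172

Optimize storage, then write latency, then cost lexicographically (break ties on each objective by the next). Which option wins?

A

First maximize storage: best is 44, kept {A, D, F, H}.
Then minimize write latency: best is 10.1, kept {A}.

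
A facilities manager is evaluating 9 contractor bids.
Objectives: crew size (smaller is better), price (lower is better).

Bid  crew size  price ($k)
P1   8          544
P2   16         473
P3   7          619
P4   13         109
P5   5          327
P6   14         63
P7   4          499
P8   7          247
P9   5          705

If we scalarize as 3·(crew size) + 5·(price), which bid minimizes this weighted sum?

P6

P1: 3·8 + 5·544 = 2744
P2: 3·16 + 5·473 = 2413
P3: 3·7 + 5·619 = 3116
P4: 3·13 + 5·109 = 584
P5: 3·5 + 5·327 = 1650
P6: 3·14 + 5·63 = 357
P7: 3·4 + 5·499 = 2507
P8: 3·7 + 5·247 = 1256
P9: 3·5 + 5·705 = 3540
Lowest: P6 at 357.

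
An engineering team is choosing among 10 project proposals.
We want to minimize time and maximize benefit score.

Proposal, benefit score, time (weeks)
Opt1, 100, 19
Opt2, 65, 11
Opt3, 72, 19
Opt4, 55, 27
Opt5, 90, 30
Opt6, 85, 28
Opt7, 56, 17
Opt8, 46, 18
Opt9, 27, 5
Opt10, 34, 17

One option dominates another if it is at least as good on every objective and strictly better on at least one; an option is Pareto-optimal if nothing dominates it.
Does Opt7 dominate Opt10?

Opt7 vs Opt10: benefit score 56≥34, time 17≤17 — Opt7 is at least as good on every objective with at least one strict improvement.

Yes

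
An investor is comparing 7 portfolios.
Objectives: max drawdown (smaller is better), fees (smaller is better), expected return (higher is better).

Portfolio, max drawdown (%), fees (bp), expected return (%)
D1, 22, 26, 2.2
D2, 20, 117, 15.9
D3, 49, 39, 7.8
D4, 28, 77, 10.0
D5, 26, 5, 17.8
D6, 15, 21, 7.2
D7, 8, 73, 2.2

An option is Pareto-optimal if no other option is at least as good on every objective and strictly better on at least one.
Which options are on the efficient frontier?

D1: dominated by D6 (max drawdown 15≤22, fees 21≤26, expected return 7.2≥2.2).
D2: not dominated.
D3: dominated by D5 (max drawdown 26≤49, fees 5≤39, expected return 17.8≥7.8).
D4: dominated by D5 (max drawdown 26≤28, fees 5≤77, expected return 17.8≥10.0).
D5: not dominated (best fees).
D6: not dominated.
D7: not dominated (best max drawdown).

D2, D5, D6, D7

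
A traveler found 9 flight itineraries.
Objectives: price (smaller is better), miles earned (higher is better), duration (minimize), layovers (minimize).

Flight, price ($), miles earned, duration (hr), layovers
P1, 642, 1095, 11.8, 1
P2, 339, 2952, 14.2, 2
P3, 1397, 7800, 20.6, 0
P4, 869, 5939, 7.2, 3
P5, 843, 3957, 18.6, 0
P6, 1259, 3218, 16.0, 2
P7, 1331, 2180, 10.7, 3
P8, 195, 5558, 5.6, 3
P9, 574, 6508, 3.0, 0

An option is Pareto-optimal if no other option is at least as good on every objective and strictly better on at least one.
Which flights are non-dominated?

P1: dominated by P9 (price 574≤642, miles earned 6508≥1095, duration 3.0≤11.8, layovers 0≤1).
P2: not dominated.
P3: not dominated (best miles earned).
P4: dominated by P9 (price 574≤869, miles earned 6508≥5939, duration 3.0≤7.2, layovers 0≤3).
P5: dominated by P9 (price 574≤843, miles earned 6508≥3957, duration 3.0≤18.6, layovers 0≤0).
P6: dominated by P9 (price 574≤1259, miles earned 6508≥3218, duration 3.0≤16.0, layovers 0≤2).
P7: dominated by P4 (price 869≤1331, miles earned 5939≥2180, duration 7.2≤10.7, layovers 3≤3).
P8: not dominated (best price).
P9: not dominated (best duration).

P2, P3, P8, P9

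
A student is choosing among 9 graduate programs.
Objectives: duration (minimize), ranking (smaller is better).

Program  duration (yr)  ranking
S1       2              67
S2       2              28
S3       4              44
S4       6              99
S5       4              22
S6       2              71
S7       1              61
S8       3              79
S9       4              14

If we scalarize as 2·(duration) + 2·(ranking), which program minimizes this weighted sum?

S9

S1: 2·2 + 2·67 = 138
S2: 2·2 + 2·28 = 60
S3: 2·4 + 2·44 = 96
S4: 2·6 + 2·99 = 210
S5: 2·4 + 2·22 = 52
S6: 2·2 + 2·71 = 146
S7: 2·1 + 2·61 = 124
S8: 2·3 + 2·79 = 164
S9: 2·4 + 2·14 = 36
Lowest: S9 at 36.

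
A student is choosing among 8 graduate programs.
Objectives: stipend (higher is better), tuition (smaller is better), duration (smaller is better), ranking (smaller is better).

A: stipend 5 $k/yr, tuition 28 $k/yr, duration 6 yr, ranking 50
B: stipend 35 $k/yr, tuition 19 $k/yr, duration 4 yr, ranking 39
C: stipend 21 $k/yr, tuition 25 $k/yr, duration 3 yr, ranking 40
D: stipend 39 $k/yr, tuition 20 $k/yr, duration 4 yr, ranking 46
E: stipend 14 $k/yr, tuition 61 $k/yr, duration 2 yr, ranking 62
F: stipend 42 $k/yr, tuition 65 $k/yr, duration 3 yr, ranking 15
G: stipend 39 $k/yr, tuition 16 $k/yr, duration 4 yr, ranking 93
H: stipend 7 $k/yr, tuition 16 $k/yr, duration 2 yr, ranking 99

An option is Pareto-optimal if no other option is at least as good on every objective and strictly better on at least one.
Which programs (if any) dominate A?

B, C, D

B: stipend 35≥5, tuition 19≤28, duration 4≤6, ranking 39≤50 — dominates A.
C: stipend 21≥5, tuition 25≤28, duration 3≤6, ranking 40≤50 — dominates A.
D: stipend 39≥5, tuition 20≤28, duration 4≤6, ranking 46≤50 — dominates A.
Others (E, F, G, H) are each worse than A on at least one objective.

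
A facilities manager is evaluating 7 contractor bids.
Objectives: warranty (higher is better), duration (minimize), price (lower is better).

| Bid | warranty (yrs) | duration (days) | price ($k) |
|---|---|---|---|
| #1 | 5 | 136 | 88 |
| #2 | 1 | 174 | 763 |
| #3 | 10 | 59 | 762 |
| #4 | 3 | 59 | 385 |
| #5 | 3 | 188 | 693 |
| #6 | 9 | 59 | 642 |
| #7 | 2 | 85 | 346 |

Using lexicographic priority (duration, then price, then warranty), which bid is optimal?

#4

First minimize duration: best is 59, kept {#3, #4, #6}.
Then minimize price: best is 385, kept {#4}.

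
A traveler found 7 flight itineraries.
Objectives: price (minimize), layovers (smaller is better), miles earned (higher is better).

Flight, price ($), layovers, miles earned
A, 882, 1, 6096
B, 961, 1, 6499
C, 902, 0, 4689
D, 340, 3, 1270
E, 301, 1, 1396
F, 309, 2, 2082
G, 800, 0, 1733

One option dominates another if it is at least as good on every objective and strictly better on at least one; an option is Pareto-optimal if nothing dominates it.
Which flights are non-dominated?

A: not dominated.
B: not dominated (best miles earned).
C: not dominated.
D: dominated by E (price 301≤340, layovers 1≤3, miles earned 1396≥1270).
E: not dominated (best price).
F: not dominated.
G: not dominated.

A, B, C, E, F, G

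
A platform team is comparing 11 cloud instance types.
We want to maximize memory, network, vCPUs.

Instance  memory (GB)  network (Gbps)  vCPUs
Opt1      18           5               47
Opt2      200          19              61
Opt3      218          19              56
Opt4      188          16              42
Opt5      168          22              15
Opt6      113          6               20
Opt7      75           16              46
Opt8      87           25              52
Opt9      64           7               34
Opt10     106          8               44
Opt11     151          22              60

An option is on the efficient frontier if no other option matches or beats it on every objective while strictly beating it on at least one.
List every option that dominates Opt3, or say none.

Opt1: worse on memory (18 vs 218).
Opt2: worse on memory (200 vs 218).
Opt4: worse on memory (188 vs 218).
Opt5: worse on memory (168 vs 218).
Opt6: worse on memory (113 vs 218).
Opt7: worse on memory (75 vs 218).
Opt8: worse on memory (87 vs 218).
Opt9: worse on memory (64 vs 218).
Opt10: worse on memory (106 vs 218).
Opt11: worse on memory (151 vs 218).
No option dominates Opt3.

none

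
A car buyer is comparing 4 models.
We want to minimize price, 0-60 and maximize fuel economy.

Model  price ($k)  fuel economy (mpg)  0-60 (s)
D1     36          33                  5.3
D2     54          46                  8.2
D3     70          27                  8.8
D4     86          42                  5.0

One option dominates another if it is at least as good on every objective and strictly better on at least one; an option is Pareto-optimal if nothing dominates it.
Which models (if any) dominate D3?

D1: price 36≤70, fuel economy 33≥27, 0-60 5.3≤8.8 — dominates D3.
D2: price 54≤70, fuel economy 46≥27, 0-60 8.2≤8.8 — dominates D3.
Others (D4) are each worse than D3 on at least one objective.

D1, D2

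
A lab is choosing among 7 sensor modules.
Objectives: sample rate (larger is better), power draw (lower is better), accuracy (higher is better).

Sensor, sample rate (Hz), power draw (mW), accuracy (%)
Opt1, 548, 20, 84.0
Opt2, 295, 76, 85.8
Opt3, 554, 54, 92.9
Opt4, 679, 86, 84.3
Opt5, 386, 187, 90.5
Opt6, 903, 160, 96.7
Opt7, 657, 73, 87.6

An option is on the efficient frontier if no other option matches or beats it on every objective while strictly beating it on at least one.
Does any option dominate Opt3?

Opt1: worse on sample rate (548 vs 554).
Opt2: worse on sample rate (295 vs 554).
Opt4: worse on power draw (86 vs 54).
Opt5: worse on sample rate (386 vs 554).
Opt6: worse on power draw (160 vs 54).
Opt7: worse on power draw (73 vs 54).
No option is at least as good as Opt3 on every objective and strictly better on one.

No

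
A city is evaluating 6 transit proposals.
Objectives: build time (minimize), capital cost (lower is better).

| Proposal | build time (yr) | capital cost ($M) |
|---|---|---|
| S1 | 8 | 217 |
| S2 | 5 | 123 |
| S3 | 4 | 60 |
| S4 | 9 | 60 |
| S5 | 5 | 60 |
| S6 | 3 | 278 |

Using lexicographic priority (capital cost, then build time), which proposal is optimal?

First minimize capital cost: best is 60, kept {S3, S4, S5}.
Then minimize build time: best is 4, kept {S3}.

S3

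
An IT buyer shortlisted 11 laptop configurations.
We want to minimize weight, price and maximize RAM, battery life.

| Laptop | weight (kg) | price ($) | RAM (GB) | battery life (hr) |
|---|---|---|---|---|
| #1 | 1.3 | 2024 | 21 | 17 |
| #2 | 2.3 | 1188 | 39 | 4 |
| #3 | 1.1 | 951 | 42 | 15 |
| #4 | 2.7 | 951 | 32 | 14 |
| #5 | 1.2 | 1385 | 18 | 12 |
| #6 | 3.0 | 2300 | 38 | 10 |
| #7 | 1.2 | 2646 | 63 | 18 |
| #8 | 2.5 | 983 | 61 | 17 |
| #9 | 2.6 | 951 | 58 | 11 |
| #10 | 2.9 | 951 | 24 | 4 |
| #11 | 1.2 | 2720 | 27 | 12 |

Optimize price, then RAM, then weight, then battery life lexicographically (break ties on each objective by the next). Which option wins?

First minimize price: best is 951, kept {#3, #4, #9, #10}.
Then maximize RAM: best is 58, kept {#9}.

#9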